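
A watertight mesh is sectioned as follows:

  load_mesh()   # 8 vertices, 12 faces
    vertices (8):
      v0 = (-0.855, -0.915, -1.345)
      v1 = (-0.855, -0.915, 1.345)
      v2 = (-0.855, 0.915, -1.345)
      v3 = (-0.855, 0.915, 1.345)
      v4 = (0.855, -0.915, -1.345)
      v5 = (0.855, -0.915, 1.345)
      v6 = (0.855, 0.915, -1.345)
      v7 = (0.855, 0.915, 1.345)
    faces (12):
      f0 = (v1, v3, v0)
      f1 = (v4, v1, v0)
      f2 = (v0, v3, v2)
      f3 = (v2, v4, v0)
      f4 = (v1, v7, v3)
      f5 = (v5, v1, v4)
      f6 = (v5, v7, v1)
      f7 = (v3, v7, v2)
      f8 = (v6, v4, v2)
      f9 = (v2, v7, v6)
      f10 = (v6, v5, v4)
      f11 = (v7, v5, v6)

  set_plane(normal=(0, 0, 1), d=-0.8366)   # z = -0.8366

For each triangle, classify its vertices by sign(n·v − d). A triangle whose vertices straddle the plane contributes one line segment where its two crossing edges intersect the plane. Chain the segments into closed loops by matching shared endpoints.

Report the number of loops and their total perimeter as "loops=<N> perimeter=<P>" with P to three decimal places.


Straddling triangles (8 of 12):
  (v1,v3,v0) [++-] → (-0.855, -0.569137, -0.8366)–(-0.855, -0.915, -0.8366)  len=0.3459
  (v4,v1,v0) [-+-] → (0.531816, -0.915, -0.8366)–(-0.855, -0.915, -0.8366)  len=1.3868
  (v0,v3,v2) [-+-] → (-0.855, -0.569137, -0.8366)–(-0.855, 0.915, -0.8366)  len=1.4841
  (v5,v1,v4) [++-] → (0.531816, -0.915, -0.8366)–(0.855, -0.915, -0.8366)  len=0.3232
  (v3,v7,v2) [++-] → (-0.531816, 0.915, -0.8366)–(-0.855, 0.915, -0.8366)  len=0.3232
  (v2,v7,v6) [-+-] → (-0.531816, 0.915, -0.8366)–(0.855, 0.915, -0.8366)  len=1.3868
  (v6,v5,v4) [-+-] → (0.855, 0.569137, -0.8366)–(0.855, -0.915, -0.8366)  len=1.4841
  (v7,v5,v6) [++-] → (0.855, 0.569137, -0.8366)–(0.855, 0.915, -0.8366)  len=0.3459

Chained into 1 loop(s):
  loop 1: 8 segments, perimeter = 7.0800
Total perimeter = 7.080

loops=1 perimeter=7.080


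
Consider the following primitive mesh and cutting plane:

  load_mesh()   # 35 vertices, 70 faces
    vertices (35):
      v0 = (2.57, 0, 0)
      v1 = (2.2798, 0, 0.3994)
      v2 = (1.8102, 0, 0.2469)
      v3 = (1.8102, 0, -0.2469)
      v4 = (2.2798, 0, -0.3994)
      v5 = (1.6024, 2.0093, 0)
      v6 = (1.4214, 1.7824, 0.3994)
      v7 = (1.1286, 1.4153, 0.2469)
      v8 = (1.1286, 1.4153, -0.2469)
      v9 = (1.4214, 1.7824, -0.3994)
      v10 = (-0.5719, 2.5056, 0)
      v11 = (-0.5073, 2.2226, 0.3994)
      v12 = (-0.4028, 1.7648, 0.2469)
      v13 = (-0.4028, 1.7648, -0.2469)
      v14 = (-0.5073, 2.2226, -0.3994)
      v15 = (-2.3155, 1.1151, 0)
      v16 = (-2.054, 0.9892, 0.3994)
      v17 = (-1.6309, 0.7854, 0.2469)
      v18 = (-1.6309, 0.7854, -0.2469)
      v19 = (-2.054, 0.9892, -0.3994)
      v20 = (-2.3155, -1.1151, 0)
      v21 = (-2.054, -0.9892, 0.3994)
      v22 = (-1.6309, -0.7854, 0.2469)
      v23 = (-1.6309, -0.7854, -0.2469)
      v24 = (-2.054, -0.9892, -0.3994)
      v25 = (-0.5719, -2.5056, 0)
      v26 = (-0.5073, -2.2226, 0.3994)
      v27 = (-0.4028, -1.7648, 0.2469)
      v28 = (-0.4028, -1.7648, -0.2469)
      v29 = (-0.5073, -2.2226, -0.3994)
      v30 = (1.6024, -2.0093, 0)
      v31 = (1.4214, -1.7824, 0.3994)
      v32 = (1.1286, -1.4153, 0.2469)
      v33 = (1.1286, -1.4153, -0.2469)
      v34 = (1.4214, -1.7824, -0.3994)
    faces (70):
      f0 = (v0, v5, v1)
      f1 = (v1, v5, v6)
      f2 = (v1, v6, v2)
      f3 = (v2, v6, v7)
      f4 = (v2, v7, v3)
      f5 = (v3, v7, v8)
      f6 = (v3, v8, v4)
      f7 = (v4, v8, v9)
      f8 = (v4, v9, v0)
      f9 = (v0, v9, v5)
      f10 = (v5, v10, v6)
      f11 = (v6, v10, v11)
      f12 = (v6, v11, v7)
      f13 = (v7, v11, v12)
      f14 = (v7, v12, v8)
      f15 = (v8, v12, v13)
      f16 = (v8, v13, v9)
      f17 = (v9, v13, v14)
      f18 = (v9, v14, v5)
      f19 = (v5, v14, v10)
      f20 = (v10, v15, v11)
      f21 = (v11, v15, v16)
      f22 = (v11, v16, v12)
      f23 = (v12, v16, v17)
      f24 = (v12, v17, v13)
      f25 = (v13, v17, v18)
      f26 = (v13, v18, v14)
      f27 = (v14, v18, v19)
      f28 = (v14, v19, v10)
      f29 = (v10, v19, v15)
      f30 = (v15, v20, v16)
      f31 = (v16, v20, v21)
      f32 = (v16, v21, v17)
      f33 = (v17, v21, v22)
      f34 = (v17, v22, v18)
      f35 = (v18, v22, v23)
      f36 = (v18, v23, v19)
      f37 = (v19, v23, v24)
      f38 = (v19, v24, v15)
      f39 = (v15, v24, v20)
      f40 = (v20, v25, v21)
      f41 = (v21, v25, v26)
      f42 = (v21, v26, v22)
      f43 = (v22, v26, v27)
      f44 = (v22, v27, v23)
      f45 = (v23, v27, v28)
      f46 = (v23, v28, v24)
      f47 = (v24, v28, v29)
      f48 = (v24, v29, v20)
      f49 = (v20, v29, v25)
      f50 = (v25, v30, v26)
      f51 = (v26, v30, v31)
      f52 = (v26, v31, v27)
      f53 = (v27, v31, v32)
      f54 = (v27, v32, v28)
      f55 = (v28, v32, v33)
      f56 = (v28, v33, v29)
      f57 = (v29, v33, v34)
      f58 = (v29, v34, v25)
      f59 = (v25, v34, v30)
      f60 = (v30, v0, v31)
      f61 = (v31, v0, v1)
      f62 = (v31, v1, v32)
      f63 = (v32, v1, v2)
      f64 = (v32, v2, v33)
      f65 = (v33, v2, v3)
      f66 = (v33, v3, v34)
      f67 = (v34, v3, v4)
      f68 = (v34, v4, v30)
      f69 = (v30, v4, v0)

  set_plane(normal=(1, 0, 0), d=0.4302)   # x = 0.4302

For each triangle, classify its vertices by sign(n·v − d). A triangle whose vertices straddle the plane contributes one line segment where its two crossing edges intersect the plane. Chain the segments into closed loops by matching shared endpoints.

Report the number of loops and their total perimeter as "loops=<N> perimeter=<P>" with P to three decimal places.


loops=2 perimeter=4.752

Straddling triangles (20 of 70):
  (v5,v10,v6) [+-+] → (0.4302, 2.27686, 0)–(0.4302, 2.14202, 0.200792)  len=0.2419
  (v6,v10,v11) [+--] → (0.4302, 2.14202, 0.200792)–(0.4302, 2.00863, 0.3994)  len=0.2392
  (v6,v11,v7) [+-+] → (0.4302, 2.00863, 0.3994)–(0.4302, 1.75995, 0.312005)  len=0.2636
  (v7,v11,v12) [+--] → (0.4302, 1.75995, 0.312005)–(0.4302, 1.57469, 0.2469)  len=0.1964
  (v7,v12,v8) [+-+] → (0.4302, 1.57469, 0.2469)–(0.4302, 1.57469, -0.0217009)  len=0.2686
  (v8,v12,v13) [+--] → (0.4302, 1.57469, -0.0217009)–(0.4302, 1.57469, -0.2469)  len=0.2252
  (v8,v13,v9) [+-+] → (0.4302, 1.57469, -0.2469)–(0.4302, 1.77284, -0.316537)  len=0.2100
  (v9,v13,v14) [+--] → (0.4302, 1.77284, -0.316537)–(0.4302, 2.00863, -0.3994)  len=0.2499
  (v9,v14,v5) [+-+] → (0.4302, 2.00863, -0.3994)–(0.4302, 2.12781, -0.221916)  len=0.2138
  (v5,v14,v10) [+--] → (0.4302, 2.12781, -0.221916)–(0.4302, 2.27686, 0)  len=0.2673
  (v25,v30,v26) [-+-] → (0.4302, -2.27686, 0)–(0.4302, -2.12781, 0.221916)  len=0.2673
  (v26,v30,v31) [-++] → (0.4302, -2.12781, 0.221916)–(0.4302, -2.00863, 0.3994)  len=0.2138
  (v26,v31,v27) [-+-] → (0.4302, -2.00863, 0.3994)–(0.4302, -1.77284, 0.316537)  len=0.2499
  (v27,v31,v32) [-++] → (0.4302, -1.77284, 0.316537)–(0.4302, -1.57469, 0.2469)  len=0.2100
  (v27,v32,v28) [-+-] → (0.4302, -1.57469, 0.2469)–(0.4302, -1.57469, 0.0217009)  len=0.2252
  (v28,v32,v33) [-++] → (0.4302, -1.57469, 0.0217009)–(0.4302, -1.57469, -0.2469)  len=0.2686
  (v28,v33,v29) [-+-] → (0.4302, -1.57469, -0.2469)–(0.4302, -1.75995, -0.312005)  len=0.1964
  (v29,v33,v34) [-++] → (0.4302, -1.75995, -0.312005)–(0.4302, -2.00863, -0.3994)  len=0.2636
  (v29,v34,v25) [-+-] → (0.4302, -2.00863, -0.3994)–(0.4302, -2.14202, -0.200792)  len=0.2392
  (v25,v34,v30) [-++] → (0.4302, -2.14202, -0.200792)–(0.4302, -2.27686, 0)  len=0.2419

Chained into 2 loop(s):
  loop 1: 10 segments, perimeter = 2.3759
  loop 2: 10 segments, perimeter = 2.3759
Total perimeter = 4.752


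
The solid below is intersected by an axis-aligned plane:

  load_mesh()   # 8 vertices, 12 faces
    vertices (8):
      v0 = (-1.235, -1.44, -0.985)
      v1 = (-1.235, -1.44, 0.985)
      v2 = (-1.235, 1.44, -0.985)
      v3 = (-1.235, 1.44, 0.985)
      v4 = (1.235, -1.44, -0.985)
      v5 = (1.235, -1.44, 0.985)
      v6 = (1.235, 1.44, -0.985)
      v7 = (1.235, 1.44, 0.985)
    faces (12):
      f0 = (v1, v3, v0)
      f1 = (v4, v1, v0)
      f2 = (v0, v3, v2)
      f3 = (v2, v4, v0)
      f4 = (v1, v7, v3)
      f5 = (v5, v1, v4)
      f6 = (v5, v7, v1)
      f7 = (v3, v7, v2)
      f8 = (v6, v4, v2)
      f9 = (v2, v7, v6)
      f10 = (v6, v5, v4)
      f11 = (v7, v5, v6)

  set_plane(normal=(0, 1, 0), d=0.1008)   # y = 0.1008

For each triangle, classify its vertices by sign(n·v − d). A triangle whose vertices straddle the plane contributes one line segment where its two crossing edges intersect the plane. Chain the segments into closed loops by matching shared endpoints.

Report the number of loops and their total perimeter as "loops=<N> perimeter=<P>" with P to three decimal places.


loops=1 perimeter=8.880

Straddling triangles (8 of 12):
  (v1,v3,v0) [-+-] → (-1.235, 0.1008, 0.985)–(-1.235, 0.1008, 0.06895)  len=0.9161
  (v0,v3,v2) [-++] → (-1.235, 0.1008, 0.06895)–(-1.235, 0.1008, -0.985)  len=1.0539
  (v2,v4,v0) [+--] → (-0.08645, 0.1008, -0.985)–(-1.235, 0.1008, -0.985)  len=1.1486
  (v1,v7,v3) [-++] → (0.08645, 0.1008, 0.985)–(-1.235, 0.1008, 0.985)  len=1.3215
  (v5,v7,v1) [-+-] → (1.235, 0.1008, 0.985)–(0.08645, 0.1008, 0.985)  len=1.1486
  (v6,v4,v2) [+-+] → (1.235, 0.1008, -0.985)–(-0.08645, 0.1008, -0.985)  len=1.3215
  (v6,v5,v4) [+--] → (1.235, 0.1008, -0.06895)–(1.235, 0.1008, -0.985)  len=0.9161
  (v7,v5,v6) [+-+] → (1.235, 0.1008, 0.985)–(1.235, 0.1008, -0.06895)  len=1.0539

Chained into 1 loop(s):
  loop 1: 8 segments, perimeter = 8.8800
Total perimeter = 8.880


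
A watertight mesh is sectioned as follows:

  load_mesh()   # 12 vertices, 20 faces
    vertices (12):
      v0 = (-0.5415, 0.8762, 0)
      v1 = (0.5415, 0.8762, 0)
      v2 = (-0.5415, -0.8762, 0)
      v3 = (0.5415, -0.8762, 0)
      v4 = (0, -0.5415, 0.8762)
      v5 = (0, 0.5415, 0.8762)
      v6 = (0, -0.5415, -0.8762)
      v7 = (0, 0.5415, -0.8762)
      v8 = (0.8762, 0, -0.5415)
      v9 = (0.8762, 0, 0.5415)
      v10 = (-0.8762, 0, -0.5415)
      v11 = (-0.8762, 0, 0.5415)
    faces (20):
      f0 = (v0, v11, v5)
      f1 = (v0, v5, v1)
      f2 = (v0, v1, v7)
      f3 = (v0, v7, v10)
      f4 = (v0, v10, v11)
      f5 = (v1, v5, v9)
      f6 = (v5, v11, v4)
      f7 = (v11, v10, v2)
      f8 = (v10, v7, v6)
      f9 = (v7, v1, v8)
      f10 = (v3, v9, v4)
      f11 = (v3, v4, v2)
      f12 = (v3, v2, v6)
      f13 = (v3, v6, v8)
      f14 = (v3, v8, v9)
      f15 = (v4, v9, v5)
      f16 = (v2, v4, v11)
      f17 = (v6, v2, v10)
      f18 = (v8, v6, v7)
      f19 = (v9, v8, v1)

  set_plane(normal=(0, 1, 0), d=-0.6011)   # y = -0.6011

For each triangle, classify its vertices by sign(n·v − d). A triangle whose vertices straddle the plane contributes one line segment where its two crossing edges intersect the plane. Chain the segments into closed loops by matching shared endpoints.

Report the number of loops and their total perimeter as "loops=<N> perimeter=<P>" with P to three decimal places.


loops=1 perimeter=4.178

Straddling triangles (8 of 20):
  (v11,v10,v2) [++-] → (-0.646586, -0.6011, -0.170014)–(-0.646586, -0.6011, 0.170014)  len=0.3400
  (v3,v9,v4) [-++] → (0.646586, -0.6011, 0.170014)–(0.0964249, -0.6011, 0.720175)  len=0.7780
  (v3,v4,v2) [-+-] → (0.0964249, -0.6011, 0.720175)–(-0.0964249, -0.6011, 0.720175)  len=0.1928
  (v3,v2,v6) [--+] → (-0.0964249, -0.6011, -0.720175)–(0.0964249, -0.6011, -0.720175)  len=0.1928
  (v3,v6,v8) [-++] → (0.0964249, -0.6011, -0.720175)–(0.646586, -0.6011, -0.170014)  len=0.7780
  (v3,v8,v9) [-++] → (0.646586, -0.6011, -0.170014)–(0.646586, -0.6011, 0.170014)  len=0.3400
  (v2,v4,v11) [-++] → (-0.0964249, -0.6011, 0.720175)–(-0.646586, -0.6011, 0.170014)  len=0.7780
  (v6,v2,v10) [+-+] → (-0.0964249, -0.6011, -0.720175)–(-0.646586, -0.6011, -0.170014)  len=0.7780

Chained into 1 loop(s):
  loop 1: 8 segments, perimeter = 4.1779
Total perimeter = 4.178


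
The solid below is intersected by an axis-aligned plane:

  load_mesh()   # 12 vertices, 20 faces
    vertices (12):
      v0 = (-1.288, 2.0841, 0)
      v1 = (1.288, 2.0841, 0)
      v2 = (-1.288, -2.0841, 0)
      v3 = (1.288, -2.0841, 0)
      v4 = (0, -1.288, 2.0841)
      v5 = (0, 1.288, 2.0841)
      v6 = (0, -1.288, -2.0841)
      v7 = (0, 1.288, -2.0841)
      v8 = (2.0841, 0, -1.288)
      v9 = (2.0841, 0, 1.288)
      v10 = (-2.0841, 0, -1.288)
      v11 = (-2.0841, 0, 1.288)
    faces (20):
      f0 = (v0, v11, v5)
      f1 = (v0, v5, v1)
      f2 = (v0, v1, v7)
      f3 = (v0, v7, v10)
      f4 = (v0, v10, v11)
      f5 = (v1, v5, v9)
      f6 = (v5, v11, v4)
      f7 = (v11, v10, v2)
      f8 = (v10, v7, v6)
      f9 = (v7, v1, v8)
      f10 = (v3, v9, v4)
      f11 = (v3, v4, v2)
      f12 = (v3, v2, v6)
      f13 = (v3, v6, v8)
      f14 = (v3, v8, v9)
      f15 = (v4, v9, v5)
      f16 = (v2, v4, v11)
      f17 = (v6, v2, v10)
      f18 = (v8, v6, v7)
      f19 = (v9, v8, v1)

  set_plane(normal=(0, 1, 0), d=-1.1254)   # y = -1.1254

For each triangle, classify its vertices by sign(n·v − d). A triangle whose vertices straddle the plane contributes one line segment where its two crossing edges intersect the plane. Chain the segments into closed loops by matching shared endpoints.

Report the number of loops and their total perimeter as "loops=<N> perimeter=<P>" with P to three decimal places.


Straddling triangles (10 of 20):
  (v5,v11,v4) [++-] → (-0.263101, -1.1254, 1.9836)–(0, -1.1254, 2.0841)  len=0.2816
  (v11,v10,v2) [++-] → (-1.65421, -1.1254, -0.592489)–(-1.65421, -1.1254, 0.592489)  len=1.1850
  (v10,v7,v6) [++-] → (0, -1.1254, -2.0841)–(-0.263101, -1.1254, -1.9836)  len=0.2816
  (v3,v9,v4) [-+-] → (1.65421, -1.1254, 0.592489)–(0.263101, -1.1254, 1.9836)  len=1.9673
  (v3,v6,v8) [--+] → (0.263101, -1.1254, -1.9836)–(1.65421, -1.1254, -0.592489)  len=1.9673
  (v3,v8,v9) [-++] → (1.65421, -1.1254, -0.592489)–(1.65421, -1.1254, 0.592489)  len=1.1850
  (v4,v9,v5) [-++] → (0.263101, -1.1254, 1.9836)–(0, -1.1254, 2.0841)  len=0.2816
  (v2,v4,v11) [--+] → (-0.263101, -1.1254, 1.9836)–(-1.65421, -1.1254, 0.592489)  len=1.9673
  (v6,v2,v10) [--+] → (-1.65421, -1.1254, -0.592489)–(-0.263101, -1.1254, -1.9836)  len=1.9673
  (v8,v6,v7) [+-+] → (0.263101, -1.1254, -1.9836)–(0, -1.1254, -2.0841)  len=0.2816

Chained into 1 loop(s):
  loop 1: 10 segments, perimeter = 11.3658
Total perimeter = 11.366

loops=1 perimeter=11.366


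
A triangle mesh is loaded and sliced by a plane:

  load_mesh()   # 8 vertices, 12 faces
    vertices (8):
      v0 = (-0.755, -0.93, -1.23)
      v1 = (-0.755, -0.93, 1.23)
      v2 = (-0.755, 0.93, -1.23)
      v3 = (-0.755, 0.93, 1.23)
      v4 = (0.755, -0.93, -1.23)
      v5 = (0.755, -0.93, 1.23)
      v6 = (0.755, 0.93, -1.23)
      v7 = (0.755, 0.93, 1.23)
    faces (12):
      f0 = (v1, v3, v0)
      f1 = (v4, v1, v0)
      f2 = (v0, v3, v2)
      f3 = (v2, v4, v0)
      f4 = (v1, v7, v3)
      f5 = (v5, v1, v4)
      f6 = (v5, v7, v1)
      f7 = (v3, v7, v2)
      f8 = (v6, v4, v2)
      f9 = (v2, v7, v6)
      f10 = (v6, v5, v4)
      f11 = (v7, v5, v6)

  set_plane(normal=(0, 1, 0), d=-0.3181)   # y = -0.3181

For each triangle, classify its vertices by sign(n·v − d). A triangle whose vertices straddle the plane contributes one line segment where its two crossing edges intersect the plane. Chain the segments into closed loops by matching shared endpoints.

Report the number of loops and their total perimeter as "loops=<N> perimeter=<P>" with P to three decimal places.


Straddling triangles (8 of 12):
  (v1,v3,v0) [-+-] → (-0.755, -0.3181, 1.23)–(-0.755, -0.3181, -0.420713)  len=1.6507
  (v0,v3,v2) [-++] → (-0.755, -0.3181, -0.420713)–(-0.755, -0.3181, -1.23)  len=0.8093
  (v2,v4,v0) [+--] → (0.258242, -0.3181, -1.23)–(-0.755, -0.3181, -1.23)  len=1.0132
  (v1,v7,v3) [-++] → (-0.258242, -0.3181, 1.23)–(-0.755, -0.3181, 1.23)  len=0.4968
  (v5,v7,v1) [-+-] → (0.755, -0.3181, 1.23)–(-0.258242, -0.3181, 1.23)  len=1.0132
  (v6,v4,v2) [+-+] → (0.755, -0.3181, -1.23)–(0.258242, -0.3181, -1.23)  len=0.4968
  (v6,v5,v4) [+--] → (0.755, -0.3181, 0.420713)–(0.755, -0.3181, -1.23)  len=1.6507
  (v7,v5,v6) [+-+] → (0.755, -0.3181, 1.23)–(0.755, -0.3181, 0.420713)  len=0.8093

Chained into 1 loop(s):
  loop 1: 8 segments, perimeter = 7.9400
Total perimeter = 7.940

loops=1 perimeter=7.940


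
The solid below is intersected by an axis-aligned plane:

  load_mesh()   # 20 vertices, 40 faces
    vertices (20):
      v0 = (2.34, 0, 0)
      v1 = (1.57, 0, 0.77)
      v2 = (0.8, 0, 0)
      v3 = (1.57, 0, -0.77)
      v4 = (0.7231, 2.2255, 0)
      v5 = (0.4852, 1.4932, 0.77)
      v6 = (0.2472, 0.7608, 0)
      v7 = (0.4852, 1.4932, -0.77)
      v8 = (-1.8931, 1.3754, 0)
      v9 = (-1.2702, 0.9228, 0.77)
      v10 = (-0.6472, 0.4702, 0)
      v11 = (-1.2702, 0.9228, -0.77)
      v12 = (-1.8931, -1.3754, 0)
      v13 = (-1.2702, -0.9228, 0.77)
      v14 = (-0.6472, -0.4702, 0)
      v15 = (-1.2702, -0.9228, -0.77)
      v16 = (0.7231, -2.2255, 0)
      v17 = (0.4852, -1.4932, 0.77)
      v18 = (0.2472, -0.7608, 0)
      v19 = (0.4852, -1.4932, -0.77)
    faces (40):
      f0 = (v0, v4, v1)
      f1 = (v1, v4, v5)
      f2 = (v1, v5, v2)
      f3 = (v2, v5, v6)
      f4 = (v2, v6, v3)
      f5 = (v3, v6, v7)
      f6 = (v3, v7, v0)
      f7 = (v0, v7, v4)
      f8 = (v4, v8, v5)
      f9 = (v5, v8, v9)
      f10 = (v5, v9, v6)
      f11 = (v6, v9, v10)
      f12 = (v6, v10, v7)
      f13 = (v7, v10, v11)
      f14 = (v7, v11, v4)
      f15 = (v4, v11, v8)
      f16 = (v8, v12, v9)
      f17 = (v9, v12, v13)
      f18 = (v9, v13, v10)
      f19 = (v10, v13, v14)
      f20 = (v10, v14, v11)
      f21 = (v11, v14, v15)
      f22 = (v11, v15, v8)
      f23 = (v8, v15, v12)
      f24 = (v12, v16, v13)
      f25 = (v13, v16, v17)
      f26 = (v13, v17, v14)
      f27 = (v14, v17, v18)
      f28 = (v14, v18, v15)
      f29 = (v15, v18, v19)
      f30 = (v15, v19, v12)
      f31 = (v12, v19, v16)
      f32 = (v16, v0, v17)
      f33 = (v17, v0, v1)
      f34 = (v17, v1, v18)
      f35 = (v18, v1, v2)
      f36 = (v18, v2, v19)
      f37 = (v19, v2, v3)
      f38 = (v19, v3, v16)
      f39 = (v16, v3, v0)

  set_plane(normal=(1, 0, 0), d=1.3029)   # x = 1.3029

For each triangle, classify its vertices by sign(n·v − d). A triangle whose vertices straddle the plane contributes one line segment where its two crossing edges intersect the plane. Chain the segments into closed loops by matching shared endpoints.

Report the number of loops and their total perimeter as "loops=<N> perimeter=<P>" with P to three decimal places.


loops=1 perimeter=7.058

Straddling triangles (14 of 40):
  (v0,v4,v1) [+-+] → (1.3029, 1.42746, 0)–(1.3029, 0.70189, 0.527153)  len=0.8969
  (v1,v4,v5) [+--] → (1.3029, 0.70189, 0.527153)–(1.3029, 0.367656, 0.77)  len=0.4131
  (v1,v5,v2) [+--] → (1.3029, 0.367656, 0.77)–(1.3029, 0, 0.5029)  len=0.4544
  (v2,v6,v3) [--+] → (1.3029, 0.153621, -0.614521)–(1.3029, 0, -0.5029)  len=0.1899
  (v3,v6,v7) [+--] → (1.3029, 0.153621, -0.614521)–(1.3029, 0.367656, -0.77)  len=0.2645
  (v3,v7,v0) [+-+] → (1.3029, 0.367656, -0.77)–(1.3029, 0.834914, -0.430541)  len=0.5775
  (v0,v7,v4) [+--] → (1.3029, 0.834914, -0.430541)–(1.3029, 1.42746, 0)  len=0.7324
  (v16,v0,v17) [-+-] → (1.3029, -1.42746, 0)–(1.3029, -0.834914, 0.430541)  len=0.7324
  (v17,v0,v1) [-++] → (1.3029, -0.834914, 0.430541)–(1.3029, -0.367656, 0.77)  len=0.5775
  (v17,v1,v18) [-+-] → (1.3029, -0.367656, 0.77)–(1.3029, -0.153621, 0.614521)  len=0.2645
  (v18,v1,v2) [-+-] → (1.3029, -0.153621, 0.614521)–(1.3029, 0, 0.5029)  len=0.1899
  (v19,v2,v3) [--+] → (1.3029, 0, -0.5029)–(1.3029, -0.367656, -0.77)  len=0.4544
  (v19,v3,v16) [-+-] → (1.3029, -0.367656, -0.77)–(1.3029, -0.70189, -0.527153)  len=0.4131
  (v16,v3,v0) [-++] → (1.3029, -0.70189, -0.527153)–(1.3029, -1.42746, 0)  len=0.8969

Chained into 1 loop(s):
  loop 1: 14 segments, perimeter = 7.0577
Total perimeter = 7.058


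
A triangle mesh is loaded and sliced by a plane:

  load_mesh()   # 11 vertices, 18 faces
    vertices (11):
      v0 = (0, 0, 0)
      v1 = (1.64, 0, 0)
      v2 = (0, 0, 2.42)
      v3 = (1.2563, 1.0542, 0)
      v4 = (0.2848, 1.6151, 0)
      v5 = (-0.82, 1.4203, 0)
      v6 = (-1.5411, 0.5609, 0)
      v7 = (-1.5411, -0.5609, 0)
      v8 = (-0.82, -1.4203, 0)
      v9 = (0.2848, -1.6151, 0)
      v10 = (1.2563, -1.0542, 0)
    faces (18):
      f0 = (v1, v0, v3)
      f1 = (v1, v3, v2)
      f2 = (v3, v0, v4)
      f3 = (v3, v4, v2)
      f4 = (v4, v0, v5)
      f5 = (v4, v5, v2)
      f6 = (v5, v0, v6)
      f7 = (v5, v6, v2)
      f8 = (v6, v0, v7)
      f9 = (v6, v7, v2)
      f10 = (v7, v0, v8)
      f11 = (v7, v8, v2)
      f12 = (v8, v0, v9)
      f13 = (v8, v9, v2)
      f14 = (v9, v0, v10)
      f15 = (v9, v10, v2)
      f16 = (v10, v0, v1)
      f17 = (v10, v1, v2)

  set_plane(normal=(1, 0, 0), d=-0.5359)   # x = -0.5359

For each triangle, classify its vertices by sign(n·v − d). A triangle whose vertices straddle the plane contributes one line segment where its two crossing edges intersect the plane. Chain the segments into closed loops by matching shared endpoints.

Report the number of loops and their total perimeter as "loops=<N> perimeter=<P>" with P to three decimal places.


loops=1 perimeter=7.411

Straddling triangles (10 of 18):
  (v4,v0,v5) [++-] → (-0.5359, 0.928218, 0)–(-0.5359, 1.47039, 0)  len=0.5422
  (v4,v5,v2) [+-+] → (-0.5359, 1.47039, 0)–(-0.5359, 0.928218, 0.838441)  len=0.9985
  (v5,v0,v6) [-+-] → (-0.5359, 0.928218, 0)–(-0.5359, 0.195047, 0)  len=0.7332
  (v5,v6,v2) [--+] → (-0.5359, 0.195047, 1.57847)–(-0.5359, 0.928218, 0.838441)  len=1.0417
  (v6,v0,v7) [-+-] → (-0.5359, 0.195047, 0)–(-0.5359, -0.195047, 0)  len=0.3901
  (v6,v7,v2) [--+] → (-0.5359, -0.195047, 1.57847)–(-0.5359, 0.195047, 1.57847)  len=0.3901
  (v7,v0,v8) [-+-] → (-0.5359, -0.195047, 0)–(-0.5359, -0.928218, 0)  len=0.7332
  (v7,v8,v2) [--+] → (-0.5359, -0.928218, 0.838441)–(-0.5359, -0.195047, 1.57847)  len=1.0417
  (v8,v0,v9) [-++] → (-0.5359, -0.928218, 0)–(-0.5359, -1.47039, 0)  len=0.5422
  (v8,v9,v2) [-++] → (-0.5359, -1.47039, 0)–(-0.5359, -0.928218, 0.838441)  len=0.9985

Chained into 1 loop(s):
  loop 1: 10 segments, perimeter = 7.4113
Total perimeter = 7.411


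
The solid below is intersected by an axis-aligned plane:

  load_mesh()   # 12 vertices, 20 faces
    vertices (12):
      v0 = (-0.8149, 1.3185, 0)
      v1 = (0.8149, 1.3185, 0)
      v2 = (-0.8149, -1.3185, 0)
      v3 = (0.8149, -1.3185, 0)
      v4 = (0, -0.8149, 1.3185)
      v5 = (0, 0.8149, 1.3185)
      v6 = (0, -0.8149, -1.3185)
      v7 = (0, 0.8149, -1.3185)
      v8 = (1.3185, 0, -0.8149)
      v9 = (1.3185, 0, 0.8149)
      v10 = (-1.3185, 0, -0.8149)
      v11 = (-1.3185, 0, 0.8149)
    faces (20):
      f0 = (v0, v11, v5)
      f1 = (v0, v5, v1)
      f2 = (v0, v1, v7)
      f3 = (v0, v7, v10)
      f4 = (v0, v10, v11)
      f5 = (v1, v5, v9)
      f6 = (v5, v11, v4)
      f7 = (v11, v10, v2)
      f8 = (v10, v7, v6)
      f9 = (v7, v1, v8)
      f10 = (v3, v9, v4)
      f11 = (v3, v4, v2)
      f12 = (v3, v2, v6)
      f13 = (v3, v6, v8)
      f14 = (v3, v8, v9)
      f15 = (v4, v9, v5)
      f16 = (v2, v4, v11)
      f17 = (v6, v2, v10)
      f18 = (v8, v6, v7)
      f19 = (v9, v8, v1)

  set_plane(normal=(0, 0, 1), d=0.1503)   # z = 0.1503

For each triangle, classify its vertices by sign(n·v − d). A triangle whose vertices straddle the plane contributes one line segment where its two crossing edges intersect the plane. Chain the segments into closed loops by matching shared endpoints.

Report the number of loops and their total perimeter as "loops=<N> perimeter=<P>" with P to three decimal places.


loops=1 perimeter=8.543

Straddling triangles (10 of 20):
  (v0,v11,v5) [-++] → (-0.907784, 1.07532, 0.1503)–(-0.722007, 1.26109, 0.1503)  len=0.2627
  (v0,v5,v1) [-+-] → (-0.722007, 1.26109, 0.1503)–(0.722007, 1.26109, 0.1503)  len=1.4440
  (v0,v10,v11) [--+] → (-1.3185, 0, 0.1503)–(-0.907784, 1.07532, 0.1503)  len=1.1511
  (v1,v5,v9) [-++] → (0.722007, 1.26109, 0.1503)–(0.907784, 1.07532, 0.1503)  len=0.2627
  (v11,v10,v2) [+--] → (-1.3185, 0, 0.1503)–(-0.907784, -1.07532, 0.1503)  len=1.1511
  (v3,v9,v4) [-++] → (0.907784, -1.07532, 0.1503)–(0.722007, -1.26109, 0.1503)  len=0.2627
  (v3,v4,v2) [-+-] → (0.722007, -1.26109, 0.1503)–(-0.722007, -1.26109, 0.1503)  len=1.4440
  (v3,v8,v9) [--+] → (1.3185, 0, 0.1503)–(0.907784, -1.07532, 0.1503)  len=1.1511
  (v2,v4,v11) [-++] → (-0.722007, -1.26109, 0.1503)–(-0.907784, -1.07532, 0.1503)  len=0.2627
  (v9,v8,v1) [+--] → (1.3185, 0, 0.1503)–(0.907784, 1.07532, 0.1503)  len=1.1511

Chained into 1 loop(s):
  loop 1: 10 segments, perimeter = 8.5433
Total perimeter = 8.543


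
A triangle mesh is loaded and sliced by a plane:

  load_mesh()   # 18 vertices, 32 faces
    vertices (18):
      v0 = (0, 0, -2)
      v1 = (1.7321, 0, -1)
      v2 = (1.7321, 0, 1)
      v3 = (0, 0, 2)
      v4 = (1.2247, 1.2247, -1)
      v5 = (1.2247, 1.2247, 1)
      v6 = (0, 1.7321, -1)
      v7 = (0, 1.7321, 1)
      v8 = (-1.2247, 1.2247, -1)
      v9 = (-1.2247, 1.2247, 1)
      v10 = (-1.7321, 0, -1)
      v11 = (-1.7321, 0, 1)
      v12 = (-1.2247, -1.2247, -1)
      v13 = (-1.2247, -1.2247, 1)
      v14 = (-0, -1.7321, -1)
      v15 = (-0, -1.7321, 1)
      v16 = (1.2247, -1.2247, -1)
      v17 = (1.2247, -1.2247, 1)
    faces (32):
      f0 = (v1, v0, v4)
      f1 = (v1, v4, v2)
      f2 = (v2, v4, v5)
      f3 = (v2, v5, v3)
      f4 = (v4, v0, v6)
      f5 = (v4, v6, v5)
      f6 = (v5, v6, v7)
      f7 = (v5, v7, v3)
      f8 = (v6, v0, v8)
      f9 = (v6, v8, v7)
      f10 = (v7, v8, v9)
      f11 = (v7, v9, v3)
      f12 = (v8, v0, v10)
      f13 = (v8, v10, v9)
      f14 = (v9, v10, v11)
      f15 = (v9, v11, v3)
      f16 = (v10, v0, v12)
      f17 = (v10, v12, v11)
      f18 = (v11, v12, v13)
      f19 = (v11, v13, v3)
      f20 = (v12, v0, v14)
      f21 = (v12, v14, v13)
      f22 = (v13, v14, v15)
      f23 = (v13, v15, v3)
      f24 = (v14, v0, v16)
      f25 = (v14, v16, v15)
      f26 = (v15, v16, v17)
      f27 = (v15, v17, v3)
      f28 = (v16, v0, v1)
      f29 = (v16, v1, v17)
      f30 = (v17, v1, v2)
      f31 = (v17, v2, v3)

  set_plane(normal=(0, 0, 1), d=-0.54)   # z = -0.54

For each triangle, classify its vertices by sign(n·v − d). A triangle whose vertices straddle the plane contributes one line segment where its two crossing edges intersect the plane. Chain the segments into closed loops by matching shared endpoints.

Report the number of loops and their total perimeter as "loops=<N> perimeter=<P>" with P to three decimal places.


Straddling triangles (16 of 32):
  (v1,v4,v2) [--+] → (1.3414, 0.943019, -0.54)–(1.7321, 0, -0.54)  len=1.0207
  (v2,v4,v5) [+-+] → (1.3414, 0.943019, -0.54)–(1.2247, 1.2247, -0.54)  len=0.3049
  (v4,v6,v5) [--+] → (0.281681, 1.6154, -0.54)–(1.2247, 1.2247, -0.54)  len=1.0207
  (v5,v6,v7) [+-+] → (0.281681, 1.6154, -0.54)–(0, 1.7321, -0.54)  len=0.3049
  (v6,v8,v7) [--+] → (-0.943019, 1.3414, -0.54)–(0, 1.7321, -0.54)  len=1.0207
  (v7,v8,v9) [+-+] → (-0.943019, 1.3414, -0.54)–(-1.2247, 1.2247, -0.54)  len=0.3049
  (v8,v10,v9) [--+] → (-1.6154, 0.281681, -0.54)–(-1.2247, 1.2247, -0.54)  len=1.0207
  (v9,v10,v11) [+-+] → (-1.6154, 0.281681, -0.54)–(-1.7321, 0, -0.54)  len=0.3049
  (v10,v12,v11) [--+] → (-1.3414, -0.943019, -0.54)–(-1.7321, 0, -0.54)  len=1.0207
  (v11,v12,v13) [+-+] → (-1.3414, -0.943019, -0.54)–(-1.2247, -1.2247, -0.54)  len=0.3049
  (v12,v14,v13) [--+] → (-0.281681, -1.6154, -0.54)–(-1.2247, -1.2247, -0.54)  len=1.0207
  (v13,v14,v15) [+-+] → (-0.281681, -1.6154, -0.54)–(0, -1.7321, -0.54)  len=0.3049
  (v14,v16,v15) [--+] → (0.943019, -1.3414, -0.54)–(0, -1.7321, -0.54)  len=1.0207
  (v15,v16,v17) [+-+] → (0.943019, -1.3414, -0.54)–(1.2247, -1.2247, -0.54)  len=0.3049
  (v16,v1,v17) [--+] → (1.6154, -0.281681, -0.54)–(1.2247, -1.2247, -0.54)  len=1.0207
  (v17,v1,v2) [+-+] → (1.6154, -0.281681, -0.54)–(1.7321, 0, -0.54)  len=0.3049

Chained into 1 loop(s):
  loop 1: 16 segments, perimeter = 10.6052
Total perimeter = 10.605

loops=1 perimeter=10.605


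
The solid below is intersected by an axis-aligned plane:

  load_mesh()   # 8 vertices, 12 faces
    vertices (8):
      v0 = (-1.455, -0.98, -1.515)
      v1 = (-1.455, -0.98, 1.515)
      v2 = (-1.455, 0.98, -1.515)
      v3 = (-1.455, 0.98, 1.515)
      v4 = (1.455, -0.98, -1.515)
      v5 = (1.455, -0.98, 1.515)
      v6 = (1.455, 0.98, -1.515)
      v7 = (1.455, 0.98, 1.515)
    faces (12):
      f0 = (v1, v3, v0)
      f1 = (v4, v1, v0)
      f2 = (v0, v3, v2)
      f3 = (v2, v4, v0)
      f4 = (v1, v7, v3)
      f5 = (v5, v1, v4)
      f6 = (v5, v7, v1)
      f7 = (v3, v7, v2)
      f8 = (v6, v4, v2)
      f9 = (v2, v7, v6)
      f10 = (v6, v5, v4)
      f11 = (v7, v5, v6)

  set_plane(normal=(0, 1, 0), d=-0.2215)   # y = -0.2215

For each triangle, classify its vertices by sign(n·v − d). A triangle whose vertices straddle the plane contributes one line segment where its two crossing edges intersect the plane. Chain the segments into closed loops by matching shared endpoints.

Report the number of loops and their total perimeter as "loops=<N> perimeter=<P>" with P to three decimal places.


loops=1 perimeter=11.880

Straddling triangles (8 of 12):
  (v1,v3,v0) [-+-] → (-1.455, -0.2215, 1.515)–(-1.455, -0.2215, -0.342421)  len=1.8574
  (v0,v3,v2) [-++] → (-1.455, -0.2215, -0.342421)–(-1.455, -0.2215, -1.515)  len=1.1726
  (v2,v4,v0) [+--] → (0.32886, -0.2215, -1.515)–(-1.455, -0.2215, -1.515)  len=1.7839
  (v1,v7,v3) [-++] → (-0.32886, -0.2215, 1.515)–(-1.455, -0.2215, 1.515)  len=1.1261
  (v5,v7,v1) [-+-] → (1.455, -0.2215, 1.515)–(-0.32886, -0.2215, 1.515)  len=1.7839
  (v6,v4,v2) [+-+] → (1.455, -0.2215, -1.515)–(0.32886, -0.2215, -1.515)  len=1.1261
  (v6,v5,v4) [+--] → (1.455, -0.2215, 0.342421)–(1.455, -0.2215, -1.515)  len=1.8574
  (v7,v5,v6) [+-+] → (1.455, -0.2215, 1.515)–(1.455, -0.2215, 0.342421)  len=1.1726

Chained into 1 loop(s):
  loop 1: 8 segments, perimeter = 11.8800
Total perimeter = 11.880


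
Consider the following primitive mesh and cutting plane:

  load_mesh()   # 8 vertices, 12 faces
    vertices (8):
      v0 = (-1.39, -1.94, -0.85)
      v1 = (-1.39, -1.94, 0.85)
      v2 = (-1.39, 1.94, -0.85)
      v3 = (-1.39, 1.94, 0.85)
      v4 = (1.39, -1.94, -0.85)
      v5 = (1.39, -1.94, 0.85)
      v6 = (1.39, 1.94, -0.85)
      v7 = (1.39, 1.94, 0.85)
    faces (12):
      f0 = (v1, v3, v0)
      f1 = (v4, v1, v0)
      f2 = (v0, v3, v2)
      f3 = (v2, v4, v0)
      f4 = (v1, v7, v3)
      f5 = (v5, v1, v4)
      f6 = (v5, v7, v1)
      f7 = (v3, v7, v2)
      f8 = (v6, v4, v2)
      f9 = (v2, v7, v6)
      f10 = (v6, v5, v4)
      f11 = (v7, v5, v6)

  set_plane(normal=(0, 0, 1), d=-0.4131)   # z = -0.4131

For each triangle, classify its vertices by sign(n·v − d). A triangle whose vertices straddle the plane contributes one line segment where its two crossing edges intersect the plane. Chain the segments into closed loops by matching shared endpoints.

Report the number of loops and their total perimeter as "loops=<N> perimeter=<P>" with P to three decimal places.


Straddling triangles (8 of 12):
  (v1,v3,v0) [++-] → (-1.39, -0.94284, -0.4131)–(-1.39, -1.94, -0.4131)  len=0.9972
  (v4,v1,v0) [-+-] → (0.67554, -1.94, -0.4131)–(-1.39, -1.94, -0.4131)  len=2.0655
  (v0,v3,v2) [-+-] → (-1.39, -0.94284, -0.4131)–(-1.39, 1.94, -0.4131)  len=2.8828
  (v5,v1,v4) [++-] → (0.67554, -1.94, -0.4131)–(1.39, -1.94, -0.4131)  len=0.7145
  (v3,v7,v2) [++-] → (-0.67554, 1.94, -0.4131)–(-1.39, 1.94, -0.4131)  len=0.7145
  (v2,v7,v6) [-+-] → (-0.67554, 1.94, -0.4131)–(1.39, 1.94, -0.4131)  len=2.0655
  (v6,v5,v4) [-+-] → (1.39, 0.94284, -0.4131)–(1.39, -1.94, -0.4131)  len=2.8828
  (v7,v5,v6) [++-] → (1.39, 0.94284, -0.4131)–(1.39, 1.94, -0.4131)  len=0.9972

Chained into 1 loop(s):
  loop 1: 8 segments, perimeter = 13.3200
Total perimeter = 13.320

loops=1 perimeter=13.320


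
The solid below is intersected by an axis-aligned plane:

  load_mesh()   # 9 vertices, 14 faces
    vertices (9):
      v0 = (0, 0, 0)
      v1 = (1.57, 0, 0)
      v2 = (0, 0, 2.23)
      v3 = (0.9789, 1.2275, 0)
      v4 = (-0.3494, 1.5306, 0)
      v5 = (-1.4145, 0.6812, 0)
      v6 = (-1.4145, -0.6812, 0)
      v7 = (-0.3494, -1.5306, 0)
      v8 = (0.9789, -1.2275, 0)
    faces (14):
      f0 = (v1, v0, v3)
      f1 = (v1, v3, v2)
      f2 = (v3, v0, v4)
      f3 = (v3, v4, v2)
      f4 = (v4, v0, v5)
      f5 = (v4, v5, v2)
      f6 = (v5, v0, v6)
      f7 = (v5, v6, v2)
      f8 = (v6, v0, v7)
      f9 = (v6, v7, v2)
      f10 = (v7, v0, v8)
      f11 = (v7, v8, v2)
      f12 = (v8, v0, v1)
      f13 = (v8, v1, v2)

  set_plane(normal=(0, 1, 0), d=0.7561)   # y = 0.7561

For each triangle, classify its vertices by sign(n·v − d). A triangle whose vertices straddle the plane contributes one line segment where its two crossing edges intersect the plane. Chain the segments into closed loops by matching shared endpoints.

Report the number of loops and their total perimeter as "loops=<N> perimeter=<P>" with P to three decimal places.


loops=1 perimeter=6.005

Straddling triangles (6 of 14):
  (v1,v0,v3) [--+] → (0.602971, 0.7561, 0)–(1.2059, 0.7561, 0)  len=0.6029
  (v1,v3,v2) [-+-] → (1.2059, 0.7561, 0)–(0.602971, 0.7561, 0.856393)  len=1.0473
  (v3,v0,v4) [+-+] → (0.602971, 0.7561, 0)–(-0.1726, 0.7561, 0)  len=0.7756
  (v3,v4,v2) [++-] → (-0.1726, 0.7561, 1.1284)–(0.602971, 0.7561, 0.856393)  len=0.8219
  (v4,v0,v5) [+--] → (-0.1726, 0.7561, 0)–(-1.32058, 0.7561, 0)  len=1.1480
  (v4,v5,v2) [+--] → (-1.32058, 0.7561, 0)–(-0.1726, 0.7561, 1.1284)  len=1.6097

Chained into 1 loop(s):
  loop 1: 6 segments, perimeter = 6.0054
Total perimeter = 6.005


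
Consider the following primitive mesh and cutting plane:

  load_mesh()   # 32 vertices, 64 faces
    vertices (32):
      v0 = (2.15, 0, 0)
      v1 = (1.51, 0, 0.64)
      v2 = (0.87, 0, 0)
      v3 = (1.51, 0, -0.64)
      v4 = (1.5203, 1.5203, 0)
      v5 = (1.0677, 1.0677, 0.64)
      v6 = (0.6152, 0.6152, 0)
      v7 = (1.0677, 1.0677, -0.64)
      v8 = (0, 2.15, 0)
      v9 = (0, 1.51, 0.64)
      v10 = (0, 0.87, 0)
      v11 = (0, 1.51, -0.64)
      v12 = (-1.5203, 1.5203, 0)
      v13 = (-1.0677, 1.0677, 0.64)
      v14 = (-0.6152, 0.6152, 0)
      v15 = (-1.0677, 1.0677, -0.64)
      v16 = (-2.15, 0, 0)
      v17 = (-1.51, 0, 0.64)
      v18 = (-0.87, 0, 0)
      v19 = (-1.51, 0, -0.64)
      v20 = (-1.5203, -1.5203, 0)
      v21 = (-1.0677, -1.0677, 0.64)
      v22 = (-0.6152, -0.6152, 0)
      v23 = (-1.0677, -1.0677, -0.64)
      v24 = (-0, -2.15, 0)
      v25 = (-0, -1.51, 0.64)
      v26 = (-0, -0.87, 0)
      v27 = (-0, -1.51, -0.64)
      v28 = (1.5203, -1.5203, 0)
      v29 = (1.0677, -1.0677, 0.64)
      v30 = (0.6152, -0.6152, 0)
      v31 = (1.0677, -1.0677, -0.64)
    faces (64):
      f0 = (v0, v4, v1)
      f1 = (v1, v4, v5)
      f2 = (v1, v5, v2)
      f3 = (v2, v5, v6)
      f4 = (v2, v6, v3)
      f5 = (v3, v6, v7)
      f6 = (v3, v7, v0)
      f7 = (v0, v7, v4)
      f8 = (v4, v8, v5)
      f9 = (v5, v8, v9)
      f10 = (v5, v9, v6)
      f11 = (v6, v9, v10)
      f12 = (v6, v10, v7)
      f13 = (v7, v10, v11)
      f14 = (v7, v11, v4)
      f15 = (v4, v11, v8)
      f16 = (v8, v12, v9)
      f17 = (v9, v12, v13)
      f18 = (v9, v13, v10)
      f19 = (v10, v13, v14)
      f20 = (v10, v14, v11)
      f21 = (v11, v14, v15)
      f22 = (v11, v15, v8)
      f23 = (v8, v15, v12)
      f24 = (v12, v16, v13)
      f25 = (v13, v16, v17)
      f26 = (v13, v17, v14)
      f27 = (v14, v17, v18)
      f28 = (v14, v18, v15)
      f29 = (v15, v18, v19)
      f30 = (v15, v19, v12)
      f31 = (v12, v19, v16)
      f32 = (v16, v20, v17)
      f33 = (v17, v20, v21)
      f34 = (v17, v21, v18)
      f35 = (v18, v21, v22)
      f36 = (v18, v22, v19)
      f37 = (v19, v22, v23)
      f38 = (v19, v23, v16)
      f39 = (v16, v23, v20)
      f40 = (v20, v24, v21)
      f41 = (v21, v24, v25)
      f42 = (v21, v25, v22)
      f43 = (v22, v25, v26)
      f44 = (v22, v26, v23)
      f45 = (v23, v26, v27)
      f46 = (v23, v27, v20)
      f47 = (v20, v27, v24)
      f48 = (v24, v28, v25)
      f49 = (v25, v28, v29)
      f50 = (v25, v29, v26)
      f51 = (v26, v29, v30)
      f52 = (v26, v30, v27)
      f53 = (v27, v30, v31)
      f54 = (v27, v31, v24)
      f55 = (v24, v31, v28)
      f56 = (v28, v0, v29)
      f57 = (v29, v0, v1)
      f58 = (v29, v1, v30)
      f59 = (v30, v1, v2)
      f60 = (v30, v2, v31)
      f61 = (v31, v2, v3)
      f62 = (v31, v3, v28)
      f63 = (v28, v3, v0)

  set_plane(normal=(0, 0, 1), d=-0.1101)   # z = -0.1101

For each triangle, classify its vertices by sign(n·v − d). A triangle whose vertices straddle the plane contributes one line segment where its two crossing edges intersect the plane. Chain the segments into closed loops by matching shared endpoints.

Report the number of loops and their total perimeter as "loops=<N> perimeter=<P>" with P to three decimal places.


loops=2 perimeter=18.491

Straddling triangles (32 of 64):
  (v2,v6,v3) [++-] → (0.769134, 0.509366, -0.1101)–(0.9801, 0, -0.1101)  len=0.5513
  (v3,v6,v7) [-+-] → (0.769134, 0.509366, -0.1101)–(0.693044, 0.693044, -0.1101)  len=0.1988
  (v3,v7,v0) [--+] → (1.96381, 0.183678, -0.1101)–(2.0399, 0, -0.1101)  len=0.1988
  (v0,v7,v4) [+-+] → (1.96381, 0.183678, -0.1101)–(1.44244, 1.44244, -0.1101)  len=1.3625
  (v6,v10,v7) [++-] → (0.183678, 0.904011, -0.1101)–(0.693044, 0.693044, -0.1101)  len=0.5513
  (v7,v10,v11) [-+-] → (0.183678, 0.904011, -0.1101)–(0, 0.9801, -0.1101)  len=0.1988
  (v7,v11,v4) [--+] → (1.25876, 1.51853, -0.1101)–(1.44244, 1.44244, -0.1101)  len=0.1988
  (v4,v11,v8) [+-+] → (1.25876, 1.51853, -0.1101)–(0, 2.0399, -0.1101)  len=1.3625
  (v10,v14,v11) [++-] → (-0.509366, 0.769134, -0.1101)–(0, 0.9801, -0.1101)  len=0.5513
  (v11,v14,v15) [-+-] → (-0.509366, 0.769134, -0.1101)–(-0.693044, 0.693044, -0.1101)  len=0.1988
  (v11,v15,v8) [--+] → (-0.183678, 1.96381, -0.1101)–(0, 2.0399, -0.1101)  len=0.1988
  (v8,v15,v12) [+-+] → (-0.183678, 1.96381, -0.1101)–(-1.44244, 1.44244, -0.1101)  len=1.3625
  (v14,v18,v15) [++-] → (-0.904011, 0.183678, -0.1101)–(-0.693044, 0.693044, -0.1101)  len=0.5513
  (v15,v18,v19) [-+-] → (-0.904011, 0.183678, -0.1101)–(-0.9801, 0, -0.1101)  len=0.1988
  (v15,v19,v12) [--+] → (-1.51853, 1.25876, -0.1101)–(-1.44244, 1.44244, -0.1101)  len=0.1988
  (v12,v19,v16) [+-+] → (-1.51853, 1.25876, -0.1101)–(-2.0399, 0, -0.1101)  len=1.3625
  (v18,v22,v19) [++-] → (-0.769134, -0.509366, -0.1101)–(-0.9801, 0, -0.1101)  len=0.5513
  (v19,v22,v23) [-+-] → (-0.769134, -0.509366, -0.1101)–(-0.693044, -0.693044, -0.1101)  len=0.1988
  (v19,v23,v16) [--+] → (-1.96381, -0.183678, -0.1101)–(-2.0399, 0, -0.1101)  len=0.1988
  (v16,v23,v20) [+-+] → (-1.96381, -0.183678, -0.1101)–(-1.44244, -1.44244, -0.1101)  len=1.3625
  (v22,v26,v23) [++-] → (-0.183678, -0.904011, -0.1101)–(-0.693044, -0.693044, -0.1101)  len=0.5513
  (v23,v26,v27) [-+-] → (-0.183678, -0.904011, -0.1101)–(0, -0.9801, -0.1101)  len=0.1988
  (v23,v27,v20) [--+] → (-1.25876, -1.51853, -0.1101)–(-1.44244, -1.44244, -0.1101)  len=0.1988
  (v20,v27,v24) [+-+] → (-1.25876, -1.51853, -0.1101)–(0, -2.0399, -0.1101)  len=1.3625
  (v26,v30,v27) [++-] → (0.509366, -0.769134, -0.1101)–(0, -0.9801, -0.1101)  len=0.5513
  (v27,v30,v31) [-+-] → (0.509366, -0.769134, -0.1101)–(0.693044, -0.693044, -0.1101)  len=0.1988
  (v27,v31,v24) [--+] → (0.183678, -1.96381, -0.1101)–(0, -2.0399, -0.1101)  len=0.1988
  (v24,v31,v28) [+-+] → (0.183678, -1.96381, -0.1101)–(1.44244, -1.44244, -0.1101)  len=1.3625
  (v30,v2,v31) [++-] → (0.904011, -0.183678, -0.1101)–(0.693044, -0.693044, -0.1101)  len=0.5513
  (v31,v2,v3) [-+-] → (0.904011, -0.183678, -0.1101)–(0.9801, 0, -0.1101)  len=0.1988
  (v31,v3,v28) [--+] → (1.51853, -1.25876, -0.1101)–(1.44244, -1.44244, -0.1101)  len=0.1988
  (v28,v3,v0) [+-+] → (1.51853, -1.25876, -0.1101)–(2.0399, 0, -0.1101)  len=1.3625

Chained into 2 loop(s):
  loop 1: 16 segments, perimeter = 6.0011
  loop 2: 16 segments, perimeter = 12.4902
Total perimeter = 18.491
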